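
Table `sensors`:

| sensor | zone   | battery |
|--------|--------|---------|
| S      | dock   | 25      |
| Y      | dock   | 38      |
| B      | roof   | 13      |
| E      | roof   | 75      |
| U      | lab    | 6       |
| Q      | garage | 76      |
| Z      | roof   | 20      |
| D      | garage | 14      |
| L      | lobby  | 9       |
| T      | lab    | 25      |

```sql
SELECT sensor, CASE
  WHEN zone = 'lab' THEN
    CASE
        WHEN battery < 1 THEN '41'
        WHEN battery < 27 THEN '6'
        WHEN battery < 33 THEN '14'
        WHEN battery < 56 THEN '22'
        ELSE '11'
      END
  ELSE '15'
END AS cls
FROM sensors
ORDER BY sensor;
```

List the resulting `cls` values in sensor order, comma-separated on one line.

15, 15, 15, 15, 15, 15, 6, 6, 15, 15

sensor=B: zone='roof' → outer ELSE → 15
sensor=D: zone='garage' → outer ELSE → 15
sensor=E: zone='roof' → outer ELSE → 15
sensor=L: zone='lobby' → outer ELSE → 15
sensor=Q: zone='garage' → outer ELSE → 15
sensor=S: zone='dock' → outer ELSE → 15
sensor=T: zone='lab' → inner[battery < 27] → 6
sensor=U: zone='lab' → inner[battery < 27] → 6
sensor=Y: zone='dock' → outer ELSE → 15
sensor=Z: zone='roof' → outer ELSE → 15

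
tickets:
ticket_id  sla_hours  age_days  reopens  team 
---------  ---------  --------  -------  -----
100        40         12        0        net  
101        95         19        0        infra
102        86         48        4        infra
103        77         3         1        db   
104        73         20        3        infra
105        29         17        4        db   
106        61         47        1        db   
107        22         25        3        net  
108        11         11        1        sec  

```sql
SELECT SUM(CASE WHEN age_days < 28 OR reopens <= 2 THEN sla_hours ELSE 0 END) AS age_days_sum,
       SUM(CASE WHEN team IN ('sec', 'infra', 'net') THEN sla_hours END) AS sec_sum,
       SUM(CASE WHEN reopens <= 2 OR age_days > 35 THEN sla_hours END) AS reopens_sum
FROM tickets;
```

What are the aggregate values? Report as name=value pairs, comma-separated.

age_days_sum=408, sec_sum=327, reopens_sum=370

[age_days_sum: age_days < 28 OR reopens <= 2]
ticket_id=100: ✓ → 40
ticket_id=101: ✓ → 95
ticket_id=102: ✗
ticket_id=103: ✓ → 77
ticket_id=104: ✓ → 73
ticket_id=105: ✓ → 29
ticket_id=106: ✓ → 61
ticket_id=107: ✓ → 22
ticket_id=108: ✓ → 11
age_days_sum = 40 + 95 + 77 + 73 + 29 + 61 + 22 + 11 = 408
—
[sec_sum: team IN ('sec', 'infra', 'net')]
ticket_id=100: ✓ → 40
ticket_id=101: ✓ → 95
ticket_id=102: ✓ → 86
ticket_id=103: ✗
ticket_id=104: ✓ → 73
ticket_id=105: ✗
ticket_id=106: ✗
ticket_id=107: ✓ → 22
ticket_id=108: ✓ → 11
sec_sum = 40 + 95 + 86 + 73 + 22 + 11 = 327
—
[reopens_sum: reopens <= 2 OR age_days > 35]
ticket_id=100: ✓ → 40
ticket_id=101: ✓ → 95
ticket_id=102: ✓ → 86
ticket_id=103: ✓ → 77
ticket_id=104: ✗
ticket_id=105: ✗
ticket_id=106: ✓ → 61
ticket_id=107: ✗
ticket_id=108: ✓ → 11
reopens_sum = 40 + 95 + 86 + 77 + 61 + 11 = 370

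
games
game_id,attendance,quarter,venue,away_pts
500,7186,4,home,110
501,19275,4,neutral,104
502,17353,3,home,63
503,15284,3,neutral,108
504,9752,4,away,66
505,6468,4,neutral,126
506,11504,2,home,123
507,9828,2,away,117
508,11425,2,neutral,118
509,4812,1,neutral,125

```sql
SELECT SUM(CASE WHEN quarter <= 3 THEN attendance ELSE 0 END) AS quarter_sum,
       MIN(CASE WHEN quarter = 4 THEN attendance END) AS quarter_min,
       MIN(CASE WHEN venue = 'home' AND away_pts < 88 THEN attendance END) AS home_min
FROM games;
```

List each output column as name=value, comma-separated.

quarter_sum=70206, quarter_min=6468, home_min=17353

[quarter_sum: quarter <= 3]
game_id=500: ✗
game_id=501: ✗
game_id=502: ✓ → 17353
game_id=503: ✓ → 15284
game_id=504: ✗
game_id=505: ✗
game_id=506: ✓ → 11504
game_id=507: ✓ → 9828
game_id=508: ✓ → 11425
game_id=509: ✓ → 4812
quarter_sum = 17353 + 15284 + 11504 + 9828 + 11425 + 4812 = 70206
—
[quarter_min: quarter = 4]
game_id=500: ✓ → 7186
game_id=501: ✓ → 19275
game_id=502: ✗
game_id=503: ✗
game_id=504: ✓ → 9752
game_id=505: ✓ → 6468
game_id=506: ✗
game_id=507: ✗
game_id=508: ✗
game_id=509: ✗
quarter_min = MIN(7186, 19275, 9752, 6468) = 6468
—
[home_min: venue = 'home' AND away_pts < 88]
game_id=500: ✗
game_id=501: ✗
game_id=502: ✓ → 17353
game_id=503: ✗
game_id=504: ✗
game_id=505: ✗
game_id=506: ✗
game_id=507: ✗
game_id=508: ✗
game_id=509: ✗
home_min = MIN(17353) = 17353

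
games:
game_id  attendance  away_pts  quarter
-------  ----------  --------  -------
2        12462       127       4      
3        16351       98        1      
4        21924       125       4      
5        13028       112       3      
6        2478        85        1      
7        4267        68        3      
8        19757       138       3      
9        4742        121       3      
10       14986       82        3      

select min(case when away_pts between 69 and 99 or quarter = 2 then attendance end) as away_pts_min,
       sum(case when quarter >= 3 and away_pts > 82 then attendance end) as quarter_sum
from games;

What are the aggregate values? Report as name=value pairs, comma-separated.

[away_pts_min: away_pts between 69 and 99 or quarter = 2]
game_id=2: ✗
game_id=3: ✓ → 16351
game_id=4: ✗
game_id=5: ✗
game_id=6: ✓ → 2478
game_id=7: ✗
game_id=8: ✗
game_id=9: ✗
game_id=10: ✓ → 14986
away_pts_min = MIN(16351, 2478, 14986) = 2478
—
[quarter_sum: quarter >= 3 and away_pts > 82]
game_id=2: ✓ → 12462
game_id=3: ✗
game_id=4: ✓ → 21924
game_id=5: ✓ → 13028
game_id=6: ✗
game_id=7: ✗
game_id=8: ✓ → 19757
game_id=9: ✓ → 4742
game_id=10: ✗
quarter_sum = 12462 + 21924 + 13028 + 19757 + 4742 = 71913

away_pts_min=2478, quarter_sum=71913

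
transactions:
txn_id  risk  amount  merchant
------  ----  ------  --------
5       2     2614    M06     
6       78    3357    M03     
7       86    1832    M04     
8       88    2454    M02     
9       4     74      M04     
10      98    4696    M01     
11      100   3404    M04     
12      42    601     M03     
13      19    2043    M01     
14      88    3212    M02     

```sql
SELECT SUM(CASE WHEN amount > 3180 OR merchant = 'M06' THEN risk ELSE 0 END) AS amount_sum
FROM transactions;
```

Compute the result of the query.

txn_id=5: ✓ → 2
txn_id=6: ✓ → 78
txn_id=7: ✗
txn_id=8: ✗
txn_id=9: ✗
txn_id=10: ✓ → 98
txn_id=11: ✓ → 100
txn_id=12: ✗
txn_id=13: ✗
txn_id=14: ✓ → 88
amount_sum = 2 + 78 + 98 + 100 + 88 = 366

366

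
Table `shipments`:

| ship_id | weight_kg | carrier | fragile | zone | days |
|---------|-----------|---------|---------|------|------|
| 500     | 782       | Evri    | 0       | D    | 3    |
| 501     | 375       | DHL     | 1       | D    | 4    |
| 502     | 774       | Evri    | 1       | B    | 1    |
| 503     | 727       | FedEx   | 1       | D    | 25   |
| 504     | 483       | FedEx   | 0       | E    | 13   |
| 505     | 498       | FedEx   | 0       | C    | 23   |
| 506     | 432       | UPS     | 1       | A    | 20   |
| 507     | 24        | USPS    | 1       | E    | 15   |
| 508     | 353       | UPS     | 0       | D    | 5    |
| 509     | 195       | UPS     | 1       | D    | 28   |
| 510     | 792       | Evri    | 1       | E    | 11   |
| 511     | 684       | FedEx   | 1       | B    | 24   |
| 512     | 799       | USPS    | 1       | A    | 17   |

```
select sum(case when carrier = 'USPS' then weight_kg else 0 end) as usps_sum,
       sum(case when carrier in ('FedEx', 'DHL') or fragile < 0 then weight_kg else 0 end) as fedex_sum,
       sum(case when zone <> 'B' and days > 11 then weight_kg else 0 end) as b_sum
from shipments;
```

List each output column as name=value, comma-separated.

[usps_sum: carrier = 'USPS']
ship_id=500: ✗
ship_id=501: ✗
ship_id=502: ✗
ship_id=503: ✗
ship_id=504: ✗
ship_id=505: ✗
ship_id=506: ✗
ship_id=507: ✓ → 24
ship_id=508: ✗
ship_id=509: ✗
ship_id=510: ✗
ship_id=511: ✗
ship_id=512: ✓ → 799
usps_sum = 24 + 799 = 823
—
[fedex_sum: carrier in ('FedEx', 'DHL') or fragile < 0]
ship_id=500: ✗
ship_id=501: ✓ → 375
ship_id=502: ✗
ship_id=503: ✓ → 727
ship_id=504: ✓ → 483
ship_id=505: ✓ → 498
ship_id=506: ✗
ship_id=507: ✗
ship_id=508: ✗
ship_id=509: ✗
ship_id=510: ✗
ship_id=511: ✓ → 684
ship_id=512: ✗
fedex_sum = 375 + 727 + 483 + 498 + 684 = 2767
—
[b_sum: zone <> 'B' and days > 11]
ship_id=500: ✗
ship_id=501: ✗
ship_id=502: ✗
ship_id=503: ✓ → 727
ship_id=504: ✓ → 483
ship_id=505: ✓ → 498
ship_id=506: ✓ → 432
ship_id=507: ✓ → 24
ship_id=508: ✗
ship_id=509: ✓ → 195
ship_id=510: ✗
ship_id=511: ✗
ship_id=512: ✓ → 799
b_sum = 727 + 483 + 498 + 432 + 24 + 195 + 799 = 3158

usps_sum=823, fedex_sum=2767, b_sum=3158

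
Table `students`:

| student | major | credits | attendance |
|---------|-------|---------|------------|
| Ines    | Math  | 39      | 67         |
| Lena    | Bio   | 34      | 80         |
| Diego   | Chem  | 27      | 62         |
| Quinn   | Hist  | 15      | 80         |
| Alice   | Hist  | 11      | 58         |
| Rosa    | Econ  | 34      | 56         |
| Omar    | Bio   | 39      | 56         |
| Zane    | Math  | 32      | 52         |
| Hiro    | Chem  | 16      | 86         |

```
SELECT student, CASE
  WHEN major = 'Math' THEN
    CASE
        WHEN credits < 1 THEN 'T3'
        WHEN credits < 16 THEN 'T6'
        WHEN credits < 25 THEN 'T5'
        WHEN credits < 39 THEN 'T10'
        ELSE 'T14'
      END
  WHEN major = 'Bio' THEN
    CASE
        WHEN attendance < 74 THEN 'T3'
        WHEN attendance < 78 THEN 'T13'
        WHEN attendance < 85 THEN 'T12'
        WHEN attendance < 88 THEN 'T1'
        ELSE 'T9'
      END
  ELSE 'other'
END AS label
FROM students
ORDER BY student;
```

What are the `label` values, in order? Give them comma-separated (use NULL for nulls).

student=Alice: major='Hist' → outer ELSE → other
student=Diego: major='Chem' → outer ELSE → other
student=Hiro: major='Chem' → outer ELSE → other
student=Ines: major='Math' → inner[ELSE] → T14
student=Lena: major='Bio' → inner[attendance < 85] → T12
student=Omar: major='Bio' → inner[attendance < 74] → T3
student=Quinn: major='Hist' → outer ELSE → other
student=Rosa: major='Econ' → outer ELSE → other
student=Zane: major='Math' → inner[credits < 39] → T10

other, other, other, T14, T12, T3, other, other, T10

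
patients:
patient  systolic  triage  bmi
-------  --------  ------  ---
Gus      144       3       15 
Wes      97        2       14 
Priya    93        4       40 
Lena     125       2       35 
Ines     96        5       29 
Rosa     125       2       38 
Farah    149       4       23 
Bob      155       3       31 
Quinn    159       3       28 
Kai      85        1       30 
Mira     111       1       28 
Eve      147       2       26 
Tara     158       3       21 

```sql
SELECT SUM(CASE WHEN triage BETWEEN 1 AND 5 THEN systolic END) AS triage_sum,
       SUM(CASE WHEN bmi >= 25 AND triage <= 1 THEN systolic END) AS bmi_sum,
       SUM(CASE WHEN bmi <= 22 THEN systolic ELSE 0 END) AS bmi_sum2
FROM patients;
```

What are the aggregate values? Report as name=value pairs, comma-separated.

triage_sum=1644, bmi_sum=196, bmi_sum2=399

[triage_sum: triage BETWEEN 1 AND 5]
patient=Gus: ✓ → 144
patient=Wes: ✓ → 97
patient=Priya: ✓ → 93
patient=Lena: ✓ → 125
patient=Ines: ✓ → 96
patient=Rosa: ✓ → 125
patient=Farah: ✓ → 149
patient=Bob: ✓ → 155
patient=Quinn: ✓ → 159
patient=Kai: ✓ → 85
patient=Mira: ✓ → 111
patient=Eve: ✓ → 147
patient=Tara: ✓ → 158
triage_sum = 144 + 97 + 93 + 125 + 96 + 125 + 149 + 155 + 159 + 85 + 111 + 147 + 158 = 1644
—
[bmi_sum: bmi >= 25 AND triage <= 1]
patient=Gus: ✗
patient=Wes: ✗
patient=Priya: ✗
patient=Lena: ✗
patient=Ines: ✗
patient=Rosa: ✗
patient=Farah: ✗
patient=Bob: ✗
patient=Quinn: ✗
patient=Kai: ✓ → 85
patient=Mira: ✓ → 111
patient=Eve: ✗
patient=Tara: ✗
bmi_sum = 85 + 111 = 196
—
[bmi_sum2: bmi <= 22]
patient=Gus: ✓ → 144
patient=Wes: ✓ → 97
patient=Priya: ✗
patient=Lena: ✗
patient=Ines: ✗
patient=Rosa: ✗
patient=Farah: ✗
patient=Bob: ✗
patient=Quinn: ✗
patient=Kai: ✗
patient=Mira: ✗
patient=Eve: ✗
patient=Tara: ✓ → 158
bmi_sum2 = 144 + 97 + 158 = 399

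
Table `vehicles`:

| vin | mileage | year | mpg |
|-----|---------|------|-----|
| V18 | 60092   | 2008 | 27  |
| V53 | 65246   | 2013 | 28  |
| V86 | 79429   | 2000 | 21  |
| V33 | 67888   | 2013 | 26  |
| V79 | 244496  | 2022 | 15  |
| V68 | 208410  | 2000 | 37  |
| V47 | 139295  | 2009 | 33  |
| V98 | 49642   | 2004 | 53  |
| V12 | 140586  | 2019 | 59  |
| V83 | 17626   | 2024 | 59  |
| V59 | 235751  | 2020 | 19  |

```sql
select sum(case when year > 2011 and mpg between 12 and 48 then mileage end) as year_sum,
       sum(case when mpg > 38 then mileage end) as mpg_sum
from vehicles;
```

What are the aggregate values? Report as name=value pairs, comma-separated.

[year_sum: year > 2011 and mpg between 12 and 48]
vin=V18: ✗
vin=V53: ✓ → 65246
vin=V86: ✗
vin=V33: ✓ → 67888
vin=V79: ✓ → 244496
vin=V68: ✗
vin=V47: ✗
vin=V98: ✗
vin=V12: ✗
vin=V83: ✗
vin=V59: ✓ → 235751
year_sum = 65246 + 67888 + 244496 + 235751 = 613381
—
[mpg_sum: mpg > 38]
vin=V18: ✗
vin=V53: ✗
vin=V86: ✗
vin=V33: ✗
vin=V79: ✗
vin=V68: ✗
vin=V47: ✗
vin=V98: ✓ → 49642
vin=V12: ✓ → 140586
vin=V83: ✓ → 17626
vin=V59: ✗
mpg_sum = 49642 + 140586 + 17626 = 207854

year_sum=613381, mpg_sum=207854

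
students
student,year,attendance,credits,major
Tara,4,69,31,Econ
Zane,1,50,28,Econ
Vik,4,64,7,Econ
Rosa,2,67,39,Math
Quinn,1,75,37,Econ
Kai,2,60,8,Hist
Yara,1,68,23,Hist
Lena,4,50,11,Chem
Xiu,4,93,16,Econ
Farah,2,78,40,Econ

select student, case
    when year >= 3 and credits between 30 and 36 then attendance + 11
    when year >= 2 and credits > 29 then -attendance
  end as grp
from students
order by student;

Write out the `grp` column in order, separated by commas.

student=Farah: year >= 2 and credits > 29 → -78
student=Kai: (no match → NULL) → NULL
student=Lena: (no match → NULL) → NULL
student=Quinn: (no match → NULL) → NULL
student=Rosa: year >= 2 and credits > 29 → -67
student=Tara: year >= 3 and credits between 30 and 36 → 80
student=Vik: (no match → NULL) → NULL
student=Xiu: (no match → NULL) → NULL
student=Yara: (no match → NULL) → NULL
student=Zane: (no match → NULL) → NULL

-78, NULL, NULL, NULL, -67, 80, NULL, NULL, NULL, NULL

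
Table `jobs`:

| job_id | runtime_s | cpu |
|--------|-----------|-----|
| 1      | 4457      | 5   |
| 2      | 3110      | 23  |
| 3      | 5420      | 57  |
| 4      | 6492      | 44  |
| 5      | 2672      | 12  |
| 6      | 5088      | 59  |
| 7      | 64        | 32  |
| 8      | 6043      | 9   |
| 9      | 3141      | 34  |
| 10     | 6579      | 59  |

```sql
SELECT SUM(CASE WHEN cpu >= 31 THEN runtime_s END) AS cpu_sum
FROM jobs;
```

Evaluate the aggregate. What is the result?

job_id=1: ✗
job_id=2: ✗
job_id=3: ✓ → 5420
job_id=4: ✓ → 6492
job_id=5: ✗
job_id=6: ✓ → 5088
job_id=7: ✓ → 64
job_id=8: ✗
job_id=9: ✓ → 3141
job_id=10: ✓ → 6579
cpu_sum = 5420 + 6492 + 5088 + 64 + 3141 + 6579 = 26784

26784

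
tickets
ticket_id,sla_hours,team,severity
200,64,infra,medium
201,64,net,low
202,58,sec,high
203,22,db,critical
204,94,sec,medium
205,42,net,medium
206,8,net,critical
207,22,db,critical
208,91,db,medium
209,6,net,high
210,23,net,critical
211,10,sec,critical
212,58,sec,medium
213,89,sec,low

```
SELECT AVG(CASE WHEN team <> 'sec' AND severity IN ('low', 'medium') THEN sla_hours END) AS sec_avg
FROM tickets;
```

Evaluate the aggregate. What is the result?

65.25

ticket_id=200: ✓ → 64
ticket_id=201: ✓ → 64
ticket_id=202: ✗
ticket_id=203: ✗
ticket_id=204: ✗
ticket_id=205: ✓ → 42
ticket_id=206: ✗
ticket_id=207: ✗
ticket_id=208: ✓ → 91
ticket_id=209: ✗
ticket_id=210: ✗
ticket_id=211: ✗
ticket_id=212: ✗
ticket_id=213: ✗
sec_avg = (64 + 64 + 42 + 91) / 4 = 65.25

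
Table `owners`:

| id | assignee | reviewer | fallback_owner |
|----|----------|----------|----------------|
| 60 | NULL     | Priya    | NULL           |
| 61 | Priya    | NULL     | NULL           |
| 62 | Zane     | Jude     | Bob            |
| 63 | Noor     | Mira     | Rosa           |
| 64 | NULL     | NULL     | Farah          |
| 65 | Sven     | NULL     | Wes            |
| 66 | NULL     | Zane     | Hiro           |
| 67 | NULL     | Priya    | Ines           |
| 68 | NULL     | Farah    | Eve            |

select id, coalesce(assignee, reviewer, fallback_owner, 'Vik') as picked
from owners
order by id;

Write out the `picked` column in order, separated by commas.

Priya, Priya, Zane, Noor, Farah, Sven, Zane, Priya, Farah

id=60: assignee=NULL, reviewer=Priya → Priya
id=61: assignee=Priya → Priya
id=62: assignee=Zane → Zane
id=63: assignee=Noor → Noor
id=64: assignee=NULL, reviewer=NULL, fallback_owner=Farah → Farah
id=65: assignee=Sven → Sven
id=66: assignee=NULL, reviewer=Zane → Zane
id=67: assignee=NULL, reviewer=Priya → Priya
id=68: assignee=NULL, reviewer=Farah → Farah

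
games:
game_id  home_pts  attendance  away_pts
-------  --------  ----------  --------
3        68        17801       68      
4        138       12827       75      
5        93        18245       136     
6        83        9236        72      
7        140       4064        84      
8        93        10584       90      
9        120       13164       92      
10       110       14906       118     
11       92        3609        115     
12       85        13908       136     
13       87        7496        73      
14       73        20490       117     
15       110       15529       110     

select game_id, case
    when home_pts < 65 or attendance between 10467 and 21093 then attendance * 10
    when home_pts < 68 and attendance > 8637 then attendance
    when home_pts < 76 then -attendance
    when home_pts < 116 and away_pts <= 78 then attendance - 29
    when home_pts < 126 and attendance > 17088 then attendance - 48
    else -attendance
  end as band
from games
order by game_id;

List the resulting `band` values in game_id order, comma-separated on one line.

178010, 128270, 182450, 9207, -4064, 105840, 131640, 149060, -3609, 139080, 7467, 204900, 155290

game_id=3: home_pts < 65 or attendance between 10467 and 21093 → 178010
game_id=4: home_pts < 65 or attendance between 10467 and 21093 → 128270
game_id=5: home_pts < 65 or attendance between 10467 and 21093 → 182450
game_id=6: home_pts < 116 and away_pts <= 78 → 9207
game_id=7: ELSE → -4064
game_id=8: home_pts < 65 or attendance between 10467 and 21093 → 105840
game_id=9: home_pts < 65 or attendance between 10467 and 21093 → 131640
game_id=10: home_pts < 65 or attendance between 10467 and 21093 → 149060
game_id=11: ELSE → -3609
game_id=12: home_pts < 65 or attendance between 10467 and 21093 → 139080
game_id=13: home_pts < 116 and away_pts <= 78 → 7467
game_id=14: home_pts < 65 or attendance between 10467 and 21093 → 204900
game_id=15: home_pts < 65 or attendance between 10467 and 21093 → 155290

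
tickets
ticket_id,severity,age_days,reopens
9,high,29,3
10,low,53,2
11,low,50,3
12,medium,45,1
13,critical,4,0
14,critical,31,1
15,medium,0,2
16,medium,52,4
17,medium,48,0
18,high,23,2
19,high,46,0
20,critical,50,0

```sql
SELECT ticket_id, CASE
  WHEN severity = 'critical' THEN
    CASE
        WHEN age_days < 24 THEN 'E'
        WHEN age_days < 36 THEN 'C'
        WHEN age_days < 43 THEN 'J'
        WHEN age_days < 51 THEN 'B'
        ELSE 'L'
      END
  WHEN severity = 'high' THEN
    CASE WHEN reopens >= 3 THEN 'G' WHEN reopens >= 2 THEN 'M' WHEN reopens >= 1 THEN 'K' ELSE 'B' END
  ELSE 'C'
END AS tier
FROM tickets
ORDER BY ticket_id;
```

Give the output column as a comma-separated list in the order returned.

G, C, C, C, E, C, C, C, C, M, B, B

ticket_id=9: severity='high' → inner[reopens >= 3] → G
ticket_id=10: severity='low' → outer ELSE → C
ticket_id=11: severity='low' → outer ELSE → C
ticket_id=12: severity='medium' → outer ELSE → C
ticket_id=13: severity='critical' → inner[age_days < 24] → E
ticket_id=14: severity='critical' → inner[age_days < 36] → C
ticket_id=15: severity='medium' → outer ELSE → C
ticket_id=16: severity='medium' → outer ELSE → C
ticket_id=17: severity='medium' → outer ELSE → C
ticket_id=18: severity='high' → inner[reopens >= 2] → M
ticket_id=19: severity='high' → inner[ELSE] → B
ticket_id=20: severity='critical' → inner[age_days < 51] → B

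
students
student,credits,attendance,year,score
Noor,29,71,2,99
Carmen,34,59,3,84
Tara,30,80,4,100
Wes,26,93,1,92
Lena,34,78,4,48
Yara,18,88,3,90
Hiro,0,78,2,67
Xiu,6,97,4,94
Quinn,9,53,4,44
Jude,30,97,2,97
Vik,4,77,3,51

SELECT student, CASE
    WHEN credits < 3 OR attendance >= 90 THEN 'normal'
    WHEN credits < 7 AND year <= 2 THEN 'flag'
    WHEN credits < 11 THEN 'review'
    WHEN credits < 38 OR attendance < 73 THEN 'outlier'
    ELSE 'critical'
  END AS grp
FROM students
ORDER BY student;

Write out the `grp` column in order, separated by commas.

student=Carmen: credits < 38 OR attendance < 73 → outlier
student=Hiro: credits < 3 OR attendance >= 90 → normal
student=Jude: credits < 3 OR attendance >= 90 → normal
student=Lena: credits < 38 OR attendance < 73 → outlier
student=Noor: credits < 38 OR attendance < 73 → outlier
student=Quinn: credits < 11 → review
student=Tara: credits < 38 OR attendance < 73 → outlier
student=Vik: credits < 11 → review
student=Wes: credits < 3 OR attendance >= 90 → normal
student=Xiu: credits < 3 OR attendance >= 90 → normal
student=Yara: credits < 38 OR attendance < 73 → outlier

outlier, normal, normal, outlier, outlier, review, outlier, review, normal, normal, outlier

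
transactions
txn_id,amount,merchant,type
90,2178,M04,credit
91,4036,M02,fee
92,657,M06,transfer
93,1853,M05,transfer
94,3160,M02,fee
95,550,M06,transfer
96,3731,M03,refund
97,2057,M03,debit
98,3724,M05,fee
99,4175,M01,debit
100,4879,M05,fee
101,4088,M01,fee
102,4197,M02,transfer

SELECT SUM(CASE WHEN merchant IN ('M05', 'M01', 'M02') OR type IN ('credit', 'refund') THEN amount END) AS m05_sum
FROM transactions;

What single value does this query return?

txn_id=90: ✓ → 2178
txn_id=91: ✓ → 4036
txn_id=92: ✗
txn_id=93: ✓ → 1853
txn_id=94: ✓ → 3160
txn_id=95: ✗
txn_id=96: ✓ → 3731
txn_id=97: ✗
txn_id=98: ✓ → 3724
txn_id=99: ✓ → 4175
txn_id=100: ✓ → 4879
txn_id=101: ✓ → 4088
txn_id=102: ✓ → 4197
m05_sum = 2178 + 4036 + 1853 + 3160 + 3731 + 3724 + 4175 + 4879 + 4088 + 4197 = 36021

36021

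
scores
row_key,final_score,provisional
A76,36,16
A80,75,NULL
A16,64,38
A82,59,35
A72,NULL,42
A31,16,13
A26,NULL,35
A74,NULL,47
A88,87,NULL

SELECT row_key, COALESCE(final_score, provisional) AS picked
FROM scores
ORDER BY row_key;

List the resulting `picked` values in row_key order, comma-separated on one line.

row_key=A16: final_score=64 → 64
row_key=A26: final_score=NULL, provisional=35 → 35
row_key=A31: final_score=16 → 16
row_key=A72: final_score=NULL, provisional=42 → 42
row_key=A74: final_score=NULL, provisional=47 → 47
row_key=A76: final_score=36 → 36
row_key=A80: final_score=75 → 75
row_key=A82: final_score=59 → 59
row_key=A88: final_score=87 → 87

64, 35, 16, 42, 47, 36, 75, 59, 87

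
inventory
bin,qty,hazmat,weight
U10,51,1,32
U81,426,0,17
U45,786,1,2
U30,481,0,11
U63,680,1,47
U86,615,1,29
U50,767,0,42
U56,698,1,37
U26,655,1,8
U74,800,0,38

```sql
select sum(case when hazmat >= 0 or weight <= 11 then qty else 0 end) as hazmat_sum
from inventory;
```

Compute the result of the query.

5959

bin=U10: ✓ → 51
bin=U81: ✓ → 426
bin=U45: ✓ → 786
bin=U30: ✓ → 481
bin=U63: ✓ → 680
bin=U86: ✓ → 615
bin=U50: ✓ → 767
bin=U56: ✓ → 698
bin=U26: ✓ → 655
bin=U74: ✓ → 800
hazmat_sum = 51 + 426 + 786 + 481 + 680 + 615 + 767 + 698 + 655 + 800 = 5959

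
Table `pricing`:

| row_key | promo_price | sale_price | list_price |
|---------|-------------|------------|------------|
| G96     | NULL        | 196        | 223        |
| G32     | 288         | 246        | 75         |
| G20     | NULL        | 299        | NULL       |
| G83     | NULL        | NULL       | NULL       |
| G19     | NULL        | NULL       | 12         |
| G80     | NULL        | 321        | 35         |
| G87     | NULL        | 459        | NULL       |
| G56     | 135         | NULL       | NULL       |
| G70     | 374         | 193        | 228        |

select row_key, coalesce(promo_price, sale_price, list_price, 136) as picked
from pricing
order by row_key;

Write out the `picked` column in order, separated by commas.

12, 299, 288, 135, 374, 321, 136, 459, 196

row_key=G19: promo_price=NULL, sale_price=NULL, list_price=12 → 12
row_key=G20: promo_price=NULL, sale_price=299 → 299
row_key=G32: promo_price=288 → 288
row_key=G56: promo_price=135 → 135
row_key=G70: promo_price=374 → 374
row_key=G80: promo_price=NULL, sale_price=321 → 321
row_key=G83: promo_price=NULL, sale_price=NULL, list_price=NULL, → literal 136 → 136
row_key=G87: promo_price=NULL, sale_price=459 → 459
row_key=G96: promo_price=NULL, sale_price=196 → 196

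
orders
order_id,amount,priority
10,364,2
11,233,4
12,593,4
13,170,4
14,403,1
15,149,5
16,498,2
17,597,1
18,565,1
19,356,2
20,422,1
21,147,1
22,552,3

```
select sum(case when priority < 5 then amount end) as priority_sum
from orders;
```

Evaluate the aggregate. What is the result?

order_id=10: ✓ → 364
order_id=11: ✓ → 233
order_id=12: ✓ → 593
order_id=13: ✓ → 170
order_id=14: ✓ → 403
order_id=15: ✗
order_id=16: ✓ → 498
order_id=17: ✓ → 597
order_id=18: ✓ → 565
order_id=19: ✓ → 356
order_id=20: ✓ → 422
order_id=21: ✓ → 147
order_id=22: ✓ → 552
priority_sum = 364 + 233 + 593 + 170 + 403 + 498 + 597 + 565 + 356 + 422 + 147 + 552 = 4900

4900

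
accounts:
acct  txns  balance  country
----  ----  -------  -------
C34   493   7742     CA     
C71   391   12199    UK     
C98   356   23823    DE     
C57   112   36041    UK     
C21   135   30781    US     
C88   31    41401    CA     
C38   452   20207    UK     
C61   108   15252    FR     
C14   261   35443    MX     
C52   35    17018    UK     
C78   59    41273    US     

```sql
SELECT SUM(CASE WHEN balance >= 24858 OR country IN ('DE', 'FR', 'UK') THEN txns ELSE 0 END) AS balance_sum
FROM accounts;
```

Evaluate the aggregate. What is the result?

acct=C34: ✗
acct=C71: ✓ → 391
acct=C98: ✓ → 356
acct=C57: ✓ → 112
acct=C21: ✓ → 135
acct=C88: ✓ → 31
acct=C38: ✓ → 452
acct=C61: ✓ → 108
acct=C14: ✓ → 261
acct=C52: ✓ → 35
acct=C78: ✓ → 59
balance_sum = 391 + 356 + 112 + 135 + 31 + 452 + 108 + 261 + 35 + 59 = 1940

1940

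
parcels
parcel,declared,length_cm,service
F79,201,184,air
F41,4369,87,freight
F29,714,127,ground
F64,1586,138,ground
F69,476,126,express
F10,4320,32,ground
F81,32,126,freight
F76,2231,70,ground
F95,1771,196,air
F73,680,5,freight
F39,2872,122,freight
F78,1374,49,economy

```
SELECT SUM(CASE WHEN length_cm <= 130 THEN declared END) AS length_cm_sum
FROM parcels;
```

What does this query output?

parcel=F79: ✗
parcel=F41: ✓ → 4369
parcel=F29: ✓ → 714
parcel=F64: ✗
parcel=F69: ✓ → 476
parcel=F10: ✓ → 4320
parcel=F81: ✓ → 32
parcel=F76: ✓ → 2231
parcel=F95: ✗
parcel=F73: ✓ → 680
parcel=F39: ✓ → 2872
parcel=F78: ✓ → 1374
length_cm_sum = 4369 + 714 + 476 + 4320 + 32 + 2231 + 680 + 2872 + 1374 = 17068

17068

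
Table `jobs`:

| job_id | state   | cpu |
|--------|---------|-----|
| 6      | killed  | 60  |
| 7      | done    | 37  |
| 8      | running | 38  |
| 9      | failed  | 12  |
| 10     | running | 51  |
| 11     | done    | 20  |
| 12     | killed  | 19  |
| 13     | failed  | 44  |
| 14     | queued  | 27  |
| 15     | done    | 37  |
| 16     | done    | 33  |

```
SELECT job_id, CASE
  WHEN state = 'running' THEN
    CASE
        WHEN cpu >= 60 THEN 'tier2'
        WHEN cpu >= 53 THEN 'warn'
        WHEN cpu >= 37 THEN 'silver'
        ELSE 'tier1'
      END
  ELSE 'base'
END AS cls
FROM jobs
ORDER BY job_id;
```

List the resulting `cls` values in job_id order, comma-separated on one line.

job_id=6: state='killed' → outer ELSE → base
job_id=7: state='done' → outer ELSE → base
job_id=8: state='running' → inner[cpu >= 37] → silver
job_id=9: state='failed' → outer ELSE → base
job_id=10: state='running' → inner[cpu >= 37] → silver
job_id=11: state='done' → outer ELSE → base
job_id=12: state='killed' → outer ELSE → base
job_id=13: state='failed' → outer ELSE → base
job_id=14: state='queued' → outer ELSE → base
job_id=15: state='done' → outer ELSE → base
job_id=16: state='done' → outer ELSE → base

base, base, silver, base, silver, base, base, base, base, base, base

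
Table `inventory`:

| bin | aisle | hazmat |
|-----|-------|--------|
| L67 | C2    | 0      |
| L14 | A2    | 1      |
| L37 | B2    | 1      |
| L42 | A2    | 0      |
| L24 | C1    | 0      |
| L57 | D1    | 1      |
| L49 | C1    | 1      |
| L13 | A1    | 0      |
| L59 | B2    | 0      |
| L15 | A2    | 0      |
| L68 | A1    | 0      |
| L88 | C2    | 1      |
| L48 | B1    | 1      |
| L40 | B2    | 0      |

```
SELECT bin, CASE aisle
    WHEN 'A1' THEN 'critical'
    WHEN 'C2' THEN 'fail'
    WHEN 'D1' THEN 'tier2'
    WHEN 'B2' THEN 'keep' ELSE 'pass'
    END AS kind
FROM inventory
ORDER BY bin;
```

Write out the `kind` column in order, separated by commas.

critical, pass, pass, pass, keep, keep, pass, pass, pass, tier2, keep, fail, critical, fail

bin=L13: aisle='A1' → critical
bin=L14: ELSE → pass
bin=L15: ELSE → pass
bin=L24: ELSE → pass
bin=L37: aisle='B2' → keep
bin=L40: aisle='B2' → keep
bin=L42: ELSE → pass
bin=L48: ELSE → pass
bin=L49: ELSE → pass
bin=L57: aisle='D1' → tier2
bin=L59: aisle='B2' → keep
bin=L67: aisle='C2' → fail
bin=L68: aisle='A1' → critical
bin=L88: aisle='C2' → fail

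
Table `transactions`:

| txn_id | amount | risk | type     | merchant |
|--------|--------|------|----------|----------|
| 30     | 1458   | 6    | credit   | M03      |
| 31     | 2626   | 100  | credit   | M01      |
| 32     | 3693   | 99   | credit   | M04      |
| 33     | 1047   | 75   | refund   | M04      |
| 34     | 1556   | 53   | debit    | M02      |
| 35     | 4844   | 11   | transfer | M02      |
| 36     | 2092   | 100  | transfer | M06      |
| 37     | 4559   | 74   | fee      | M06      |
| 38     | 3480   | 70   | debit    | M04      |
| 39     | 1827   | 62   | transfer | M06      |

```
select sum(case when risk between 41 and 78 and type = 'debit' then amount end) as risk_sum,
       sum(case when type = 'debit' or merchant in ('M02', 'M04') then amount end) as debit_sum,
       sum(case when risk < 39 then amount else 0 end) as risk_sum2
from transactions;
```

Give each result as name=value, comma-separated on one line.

[risk_sum: risk between 41 and 78 and type = 'debit']
txn_id=30: ✗
txn_id=31: ✗
txn_id=32: ✗
txn_id=33: ✗
txn_id=34: ✓ → 1556
txn_id=35: ✗
txn_id=36: ✗
txn_id=37: ✗
txn_id=38: ✓ → 3480
txn_id=39: ✗
risk_sum = 1556 + 3480 = 5036
—
[debit_sum: type = 'debit' or merchant in ('M02', 'M04')]
txn_id=30: ✗
txn_id=31: ✗
txn_id=32: ✓ → 3693
txn_id=33: ✓ → 1047
txn_id=34: ✓ → 1556
txn_id=35: ✓ → 4844
txn_id=36: ✗
txn_id=37: ✗
txn_id=38: ✓ → 3480
txn_id=39: ✗
debit_sum = 3693 + 1047 + 1556 + 4844 + 3480 = 14620
—
[risk_sum2: risk < 39]
txn_id=30: ✓ → 1458
txn_id=31: ✗
txn_id=32: ✗
txn_id=33: ✗
txn_id=34: ✗
txn_id=35: ✓ → 4844
txn_id=36: ✗
txn_id=37: ✗
txn_id=38: ✗
txn_id=39: ✗
risk_sum2 = 1458 + 4844 = 6302

risk_sum=5036, debit_sum=14620, risk_sum2=6302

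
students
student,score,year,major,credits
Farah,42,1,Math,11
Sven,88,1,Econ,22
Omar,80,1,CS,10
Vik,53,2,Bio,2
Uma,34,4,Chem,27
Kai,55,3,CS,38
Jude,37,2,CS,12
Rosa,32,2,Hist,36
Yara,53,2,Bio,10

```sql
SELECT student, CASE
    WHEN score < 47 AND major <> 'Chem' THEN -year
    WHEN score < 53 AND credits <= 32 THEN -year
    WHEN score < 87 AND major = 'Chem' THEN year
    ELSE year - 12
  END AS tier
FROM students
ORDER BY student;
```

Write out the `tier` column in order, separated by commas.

student=Farah: score < 47 AND major <> 'Chem' → -1
student=Jude: score < 47 AND major <> 'Chem' → -2
student=Kai: ELSE → -9
student=Omar: ELSE → -11
student=Rosa: score < 47 AND major <> 'Chem' → -2
student=Sven: ELSE → -11
student=Uma: score < 53 AND credits <= 32 → -4
student=Vik: ELSE → -10
student=Yara: ELSE → -10

-1, -2, -9, -11, -2, -11, -4, -10, -10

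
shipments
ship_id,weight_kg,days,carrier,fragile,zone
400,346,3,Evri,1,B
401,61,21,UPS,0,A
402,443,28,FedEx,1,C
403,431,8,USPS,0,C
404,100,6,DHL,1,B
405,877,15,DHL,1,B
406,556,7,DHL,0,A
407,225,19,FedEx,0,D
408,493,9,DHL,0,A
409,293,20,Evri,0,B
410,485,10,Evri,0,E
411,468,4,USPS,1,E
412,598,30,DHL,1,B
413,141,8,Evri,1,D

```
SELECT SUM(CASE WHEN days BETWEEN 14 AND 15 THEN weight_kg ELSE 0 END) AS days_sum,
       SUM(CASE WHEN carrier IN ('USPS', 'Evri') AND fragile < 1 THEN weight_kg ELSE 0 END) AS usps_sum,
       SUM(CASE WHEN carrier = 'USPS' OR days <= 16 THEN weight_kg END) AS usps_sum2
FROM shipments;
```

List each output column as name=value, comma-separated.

days_sum=877, usps_sum=1209, usps_sum2=3897

[days_sum: days BETWEEN 14 AND 15]
ship_id=400: ✗
ship_id=401: ✗
ship_id=402: ✗
ship_id=403: ✗
ship_id=404: ✗
ship_id=405: ✓ → 877
ship_id=406: ✗
ship_id=407: ✗
ship_id=408: ✗
ship_id=409: ✗
ship_id=410: ✗
ship_id=411: ✗
ship_id=412: ✗
ship_id=413: ✗
days_sum = 877
—
[usps_sum: carrier IN ('USPS', 'Evri') AND fragile < 1]
ship_id=400: ✗
ship_id=401: ✗
ship_id=402: ✗
ship_id=403: ✓ → 431
ship_id=404: ✗
ship_id=405: ✗
ship_id=406: ✗
ship_id=407: ✗
ship_id=408: ✗
ship_id=409: ✓ → 293
ship_id=410: ✓ → 485
ship_id=411: ✗
ship_id=412: ✗
ship_id=413: ✗
usps_sum = 431 + 293 + 485 = 1209
—
[usps_sum2: carrier = 'USPS' OR days <= 16]
ship_id=400: ✓ → 346
ship_id=401: ✗
ship_id=402: ✗
ship_id=403: ✓ → 431
ship_id=404: ✓ → 100
ship_id=405: ✓ → 877
ship_id=406: ✓ → 556
ship_id=407: ✗
ship_id=408: ✓ → 493
ship_id=409: ✗
ship_id=410: ✓ → 485
ship_id=411: ✓ → 468
ship_id=412: ✗
ship_id=413: ✓ → 141
usps_sum2 = 346 + 431 + 100 + 877 + 556 + 493 + 485 + 468 + 141 = 3897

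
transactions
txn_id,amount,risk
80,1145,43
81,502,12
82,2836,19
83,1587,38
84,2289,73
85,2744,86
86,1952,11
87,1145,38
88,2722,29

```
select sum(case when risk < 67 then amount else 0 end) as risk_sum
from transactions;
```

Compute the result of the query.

11889

txn_id=80: ✓ → 1145
txn_id=81: ✓ → 502
txn_id=82: ✓ → 2836
txn_id=83: ✓ → 1587
txn_id=84: ✗
txn_id=85: ✗
txn_id=86: ✓ → 1952
txn_id=87: ✓ → 1145
txn_id=88: ✓ → 2722
risk_sum = 1145 + 502 + 2836 + 1587 + 1952 + 1145 + 2722 = 11889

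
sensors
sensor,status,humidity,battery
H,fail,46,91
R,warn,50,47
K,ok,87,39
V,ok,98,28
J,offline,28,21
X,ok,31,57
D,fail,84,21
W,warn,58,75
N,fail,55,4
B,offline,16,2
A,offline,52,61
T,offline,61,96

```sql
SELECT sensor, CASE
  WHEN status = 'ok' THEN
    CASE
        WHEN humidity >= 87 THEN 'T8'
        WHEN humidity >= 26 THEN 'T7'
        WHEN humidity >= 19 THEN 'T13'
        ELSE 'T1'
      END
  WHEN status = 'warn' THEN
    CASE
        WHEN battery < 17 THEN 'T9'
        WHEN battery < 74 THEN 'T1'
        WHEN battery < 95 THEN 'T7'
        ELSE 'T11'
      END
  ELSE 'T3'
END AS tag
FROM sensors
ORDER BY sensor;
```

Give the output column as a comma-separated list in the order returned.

sensor=A: status='offline' → outer ELSE → T3
sensor=B: status='offline' → outer ELSE → T3
sensor=D: status='fail' → outer ELSE → T3
sensor=H: status='fail' → outer ELSE → T3
sensor=J: status='offline' → outer ELSE → T3
sensor=K: status='ok' → inner[humidity >= 87] → T8
sensor=N: status='fail' → outer ELSE → T3
sensor=R: status='warn' → inner[battery < 74] → T1
sensor=T: status='offline' → outer ELSE → T3
sensor=V: status='ok' → inner[humidity >= 87] → T8
sensor=W: status='warn' → inner[battery < 95] → T7
sensor=X: status='ok' → inner[humidity >= 26] → T7

T3, T3, T3, T3, T3, T8, T3, T1, T3, T8, T7, T7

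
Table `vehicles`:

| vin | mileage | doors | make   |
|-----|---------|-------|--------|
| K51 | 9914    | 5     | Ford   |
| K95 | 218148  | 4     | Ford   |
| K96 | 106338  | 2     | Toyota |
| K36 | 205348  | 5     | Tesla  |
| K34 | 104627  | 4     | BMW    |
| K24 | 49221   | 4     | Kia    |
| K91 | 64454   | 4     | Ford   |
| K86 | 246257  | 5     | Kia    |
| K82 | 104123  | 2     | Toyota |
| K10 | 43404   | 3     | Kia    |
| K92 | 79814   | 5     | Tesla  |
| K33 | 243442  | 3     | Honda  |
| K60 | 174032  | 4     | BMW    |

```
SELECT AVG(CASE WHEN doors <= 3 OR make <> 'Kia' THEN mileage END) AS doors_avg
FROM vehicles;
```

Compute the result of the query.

vin=K51: ✓ → 9914
vin=K95: ✓ → 218148
vin=K96: ✓ → 106338
vin=K36: ✓ → 205348
vin=K34: ✓ → 104627
vin=K24: ✗
vin=K91: ✓ → 64454
vin=K86: ✗
vin=K82: ✓ → 104123
vin=K10: ✓ → 43404
vin=K92: ✓ → 79814
vin=K33: ✓ → 243442
vin=K60: ✓ → 174032
doors_avg = (9914 + 218148 + 106338 + 205348 + 104627 + 64454 + 104123 + 43404 + 79814 + 243442 + 174032) / 11 = 123058.5454545455

123058.5454545455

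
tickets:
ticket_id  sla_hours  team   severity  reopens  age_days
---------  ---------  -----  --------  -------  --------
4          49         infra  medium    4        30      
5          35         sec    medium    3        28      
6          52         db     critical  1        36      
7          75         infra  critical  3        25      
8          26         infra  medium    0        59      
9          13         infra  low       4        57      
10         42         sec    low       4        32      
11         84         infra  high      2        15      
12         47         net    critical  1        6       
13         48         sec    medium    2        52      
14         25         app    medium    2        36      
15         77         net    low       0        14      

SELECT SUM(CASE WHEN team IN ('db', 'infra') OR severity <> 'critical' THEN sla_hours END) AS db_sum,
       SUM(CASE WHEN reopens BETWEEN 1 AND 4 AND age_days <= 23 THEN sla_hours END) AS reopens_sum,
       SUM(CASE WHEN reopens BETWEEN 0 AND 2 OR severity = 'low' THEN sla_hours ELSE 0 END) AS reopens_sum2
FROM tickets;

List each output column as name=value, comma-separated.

db_sum=526, reopens_sum=131, reopens_sum2=414

[db_sum: team IN ('db', 'infra') OR severity <> 'critical']
ticket_id=4: ✓ → 49
ticket_id=5: ✓ → 35
ticket_id=6: ✓ → 52
ticket_id=7: ✓ → 75
ticket_id=8: ✓ → 26
ticket_id=9: ✓ → 13
ticket_id=10: ✓ → 42
ticket_id=11: ✓ → 84
ticket_id=12: ✗
ticket_id=13: ✓ → 48
ticket_id=14: ✓ → 25
ticket_id=15: ✓ → 77
db_sum = 49 + 35 + 52 + 75 + 26 + 13 + 42 + 84 + 48 + 25 + 77 = 526
—
[reopens_sum: reopens BETWEEN 1 AND 4 AND age_days <= 23]
ticket_id=4: ✗
ticket_id=5: ✗
ticket_id=6: ✗
ticket_id=7: ✗
ticket_id=8: ✗
ticket_id=9: ✗
ticket_id=10: ✗
ticket_id=11: ✓ → 84
ticket_id=12: ✓ → 47
ticket_id=13: ✗
ticket_id=14: ✗
ticket_id=15: ✗
reopens_sum = 84 + 47 = 131
—
[reopens_sum2: reopens BETWEEN 0 AND 2 OR severity = 'low']
ticket_id=4: ✗
ticket_id=5: ✗
ticket_id=6: ✓ → 52
ticket_id=7: ✗
ticket_id=8: ✓ → 26
ticket_id=9: ✓ → 13
ticket_id=10: ✓ → 42
ticket_id=11: ✓ → 84
ticket_id=12: ✓ → 47
ticket_id=13: ✓ → 48
ticket_id=14: ✓ → 25
ticket_id=15: ✓ → 77
reopens_sum2 = 52 + 26 + 13 + 42 + 84 + 47 + 48 + 25 + 77 = 414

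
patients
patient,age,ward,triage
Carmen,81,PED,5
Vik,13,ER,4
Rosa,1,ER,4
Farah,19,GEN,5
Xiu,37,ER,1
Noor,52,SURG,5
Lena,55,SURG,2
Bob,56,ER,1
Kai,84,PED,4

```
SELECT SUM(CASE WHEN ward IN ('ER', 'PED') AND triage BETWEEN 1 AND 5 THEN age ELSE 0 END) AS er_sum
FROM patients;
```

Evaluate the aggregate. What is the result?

patient=Carmen: ✓ → 81
patient=Vik: ✓ → 13
patient=Rosa: ✓ → 1
patient=Farah: ✗
patient=Xiu: ✓ → 37
patient=Noor: ✗
patient=Lena: ✗
patient=Bob: ✓ → 56
patient=Kai: ✓ → 84
er_sum = 81 + 13 + 1 + 37 + 56 + 84 = 272

272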